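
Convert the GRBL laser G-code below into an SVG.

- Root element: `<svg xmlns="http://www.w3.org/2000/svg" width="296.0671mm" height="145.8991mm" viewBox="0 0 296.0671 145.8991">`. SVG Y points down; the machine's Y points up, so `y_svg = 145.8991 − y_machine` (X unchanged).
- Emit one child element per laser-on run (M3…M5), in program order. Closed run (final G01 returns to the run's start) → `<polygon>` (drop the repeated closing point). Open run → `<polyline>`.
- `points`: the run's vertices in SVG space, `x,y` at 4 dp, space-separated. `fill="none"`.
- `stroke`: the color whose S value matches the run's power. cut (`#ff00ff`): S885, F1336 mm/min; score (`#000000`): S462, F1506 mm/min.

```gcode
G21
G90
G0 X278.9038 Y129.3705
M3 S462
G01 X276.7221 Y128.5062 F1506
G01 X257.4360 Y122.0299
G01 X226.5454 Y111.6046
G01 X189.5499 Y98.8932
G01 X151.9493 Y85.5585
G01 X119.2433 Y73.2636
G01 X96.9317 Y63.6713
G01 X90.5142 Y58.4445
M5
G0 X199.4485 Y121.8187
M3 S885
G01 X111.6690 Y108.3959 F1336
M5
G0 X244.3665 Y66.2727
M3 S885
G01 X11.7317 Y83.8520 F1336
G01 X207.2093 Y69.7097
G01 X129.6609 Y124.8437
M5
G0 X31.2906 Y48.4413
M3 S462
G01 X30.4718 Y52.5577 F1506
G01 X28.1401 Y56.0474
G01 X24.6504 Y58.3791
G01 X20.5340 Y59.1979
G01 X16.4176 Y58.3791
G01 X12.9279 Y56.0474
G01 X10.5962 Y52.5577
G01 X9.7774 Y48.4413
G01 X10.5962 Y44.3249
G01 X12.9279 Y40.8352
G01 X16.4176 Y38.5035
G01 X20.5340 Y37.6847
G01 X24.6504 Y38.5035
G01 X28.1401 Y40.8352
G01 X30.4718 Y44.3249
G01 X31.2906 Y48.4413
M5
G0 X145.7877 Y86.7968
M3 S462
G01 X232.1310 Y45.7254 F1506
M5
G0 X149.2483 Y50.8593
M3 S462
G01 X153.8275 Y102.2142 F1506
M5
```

Each laser-on run becomes one SVG element. Flip Y back into SVG space with y_svg = 145.8991 − y_machine.

Run 1: power S462 maps to stroke `#000000` (score). The run is open, so emit a `<polyline>` with points (Y-flipped): 278.9038,16.5286 276.7221,17.3929 257.4360,23.8692 226.5454,34.2945 189.5499,47.0059 151.9493,60.3406 119.2433,72.6355 96.9317,82.2278 90.5142,87.4546.

Run 2: the run's S885 means `#ff00ff` (cut). The run is open, so emit a `<polyline>` with points (Y-flipped): 199.4485,24.0804 111.6690,37.5032.

Run 3: S885 ⇒ cut layer `#ff00ff`. The run is open, so emit a `<polyline>` with points (Y-flipped): 244.3665,79.6264 11.7317,62.0471 207.2093,76.1894 129.6609,21.0554.

Run 4: the run's S462 means `#000000` (score). The run returns to its start, so emit a `<polygon>` with points (Y-flipped): 31.2906,97.4578 30.4718,93.3414 28.1401,89.8517 24.6504,87.5200 20.5340,86.7012 16.4176,87.5200 12.9279,89.8517 10.5962,93.3414 9.7774,97.4578 10.5962,101.5742 12.9279,105.0639 16.4176,107.3956 20.5340,108.2144 24.6504,107.3956 28.1401,105.0639 30.4718,101.5742.

Run 5: the run's S462 means `#000000` (score). The run is open, so emit a `<polyline>` with points (Y-flipped): 145.7877,59.1023 232.1310,100.1737.

Run 6: S462 ⇒ score layer `#000000`. The run is open, so emit a `<polyline>` with points (Y-flipped): 149.2483,95.0398 153.8275,43.6849.

<svg xmlns="http://www.w3.org/2000/svg" width="296.0671mm" height="145.8991mm" viewBox="0 0 296.0671 145.8991">
  <polyline points="278.9038,16.5286 276.7221,17.3929 257.4360,23.8692 226.5454,34.2945 189.5499,47.0059 151.9493,60.3406 119.2433,72.6355 96.9317,82.2278 90.5142,87.4546" fill="none" stroke="#000000"/>
  <polyline points="199.4485,24.0804 111.6690,37.5032" fill="none" stroke="#ff00ff"/>
  <polyline points="244.3665,79.6264 11.7317,62.0471 207.2093,76.1894 129.6609,21.0554" fill="none" stroke="#ff00ff"/>
  <polygon points="31.2906,97.4578 30.4718,93.3414 28.1401,89.8517 24.6504,87.5200 20.5340,86.7012 16.4176,87.5200 12.9279,89.8517 10.5962,93.3414 9.7774,97.4578 10.5962,101.5742 12.9279,105.0639 16.4176,107.3956 20.5340,108.2144 24.6504,107.3956 28.1401,105.0639 30.4718,101.5742" fill="none" stroke="#000000"/>
  <polyline points="145.7877,59.1023 232.1310,100.1737" fill="none" stroke="#000000"/>
  <polyline points="149.2483,95.0398 153.8275,43.6849" fill="none" stroke="#000000"/>
</svg>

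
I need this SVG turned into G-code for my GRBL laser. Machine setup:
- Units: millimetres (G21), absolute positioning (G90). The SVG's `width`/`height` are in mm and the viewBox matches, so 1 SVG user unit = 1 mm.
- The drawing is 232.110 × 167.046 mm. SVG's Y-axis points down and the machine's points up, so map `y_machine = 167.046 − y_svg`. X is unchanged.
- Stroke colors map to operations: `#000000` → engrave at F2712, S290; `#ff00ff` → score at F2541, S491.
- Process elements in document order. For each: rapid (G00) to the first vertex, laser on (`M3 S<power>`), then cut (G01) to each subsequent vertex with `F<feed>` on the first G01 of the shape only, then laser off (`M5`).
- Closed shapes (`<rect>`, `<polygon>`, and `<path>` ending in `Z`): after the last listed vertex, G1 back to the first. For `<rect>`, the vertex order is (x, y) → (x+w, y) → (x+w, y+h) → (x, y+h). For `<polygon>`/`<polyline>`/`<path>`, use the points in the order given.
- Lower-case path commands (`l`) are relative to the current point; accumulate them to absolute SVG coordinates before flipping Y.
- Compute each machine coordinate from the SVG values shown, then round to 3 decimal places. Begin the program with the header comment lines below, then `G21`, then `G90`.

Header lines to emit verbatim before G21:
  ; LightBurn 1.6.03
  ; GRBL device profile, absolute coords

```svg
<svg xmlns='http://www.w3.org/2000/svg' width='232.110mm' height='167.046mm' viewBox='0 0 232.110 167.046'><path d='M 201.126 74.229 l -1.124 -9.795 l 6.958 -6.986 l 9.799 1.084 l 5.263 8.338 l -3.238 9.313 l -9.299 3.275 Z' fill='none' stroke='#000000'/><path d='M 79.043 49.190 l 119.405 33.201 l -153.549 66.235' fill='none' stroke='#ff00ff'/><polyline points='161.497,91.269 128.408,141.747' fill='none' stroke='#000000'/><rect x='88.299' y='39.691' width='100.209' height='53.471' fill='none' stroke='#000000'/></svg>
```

1 u = 1 mm; y_m = 167.046 − y.

[1] `<path>` regular polygon, #000000→engrave S290 F2712: (201.126,92.817) → (200.002,102.612) → (206.960,109.598) → (216.759,108.514) → (222.022,100.176) → (218.784,90.863) → (209.485,87.588) → (201.126,92.817) (closed)

[2] `<path>` open polyline, #ff00ff→score S491 F2541: (79.043,117.856) → (198.448,84.655) → (44.899,18.420)

[3] `<polyline>` line segment, #000000→engrave S290 F2712: (161.497,75.777) → (128.408,25.299)

[4] `<rect>` rectangle, #000000→engrave S290 F2712: (88.299,127.355) → (188.508,127.355) → (188.508,73.884) → (88.299,73.884) → (88.299,127.355) (closed)

; LightBurn 1.6.03
; GRBL device profile, absolute coords
G21
G90
G00 X201.126 Y92.817
M3 S290
G01 X200.002 Y102.612 F2712
G01 X206.960 Y109.598
G01 X216.759 Y108.514
G01 X222.022 Y100.176
G01 X218.784 Y90.863
G01 X209.485 Y87.588
G01 X201.126 Y92.817
M5
G00 X79.043 Y117.856
M3 S491
G01 X198.448 Y84.655 F2541
G01 X44.899 Y18.420
M5
G00 X161.497 Y75.777
M3 S290
G01 X128.408 Y25.299 F2712
M5
G00 X88.299 Y127.355
M3 S290
G01 X188.508 Y127.355 F2712
G01 X188.508 Y73.884
G01 X88.299 Y73.884
G01 X88.299 Y127.355
M5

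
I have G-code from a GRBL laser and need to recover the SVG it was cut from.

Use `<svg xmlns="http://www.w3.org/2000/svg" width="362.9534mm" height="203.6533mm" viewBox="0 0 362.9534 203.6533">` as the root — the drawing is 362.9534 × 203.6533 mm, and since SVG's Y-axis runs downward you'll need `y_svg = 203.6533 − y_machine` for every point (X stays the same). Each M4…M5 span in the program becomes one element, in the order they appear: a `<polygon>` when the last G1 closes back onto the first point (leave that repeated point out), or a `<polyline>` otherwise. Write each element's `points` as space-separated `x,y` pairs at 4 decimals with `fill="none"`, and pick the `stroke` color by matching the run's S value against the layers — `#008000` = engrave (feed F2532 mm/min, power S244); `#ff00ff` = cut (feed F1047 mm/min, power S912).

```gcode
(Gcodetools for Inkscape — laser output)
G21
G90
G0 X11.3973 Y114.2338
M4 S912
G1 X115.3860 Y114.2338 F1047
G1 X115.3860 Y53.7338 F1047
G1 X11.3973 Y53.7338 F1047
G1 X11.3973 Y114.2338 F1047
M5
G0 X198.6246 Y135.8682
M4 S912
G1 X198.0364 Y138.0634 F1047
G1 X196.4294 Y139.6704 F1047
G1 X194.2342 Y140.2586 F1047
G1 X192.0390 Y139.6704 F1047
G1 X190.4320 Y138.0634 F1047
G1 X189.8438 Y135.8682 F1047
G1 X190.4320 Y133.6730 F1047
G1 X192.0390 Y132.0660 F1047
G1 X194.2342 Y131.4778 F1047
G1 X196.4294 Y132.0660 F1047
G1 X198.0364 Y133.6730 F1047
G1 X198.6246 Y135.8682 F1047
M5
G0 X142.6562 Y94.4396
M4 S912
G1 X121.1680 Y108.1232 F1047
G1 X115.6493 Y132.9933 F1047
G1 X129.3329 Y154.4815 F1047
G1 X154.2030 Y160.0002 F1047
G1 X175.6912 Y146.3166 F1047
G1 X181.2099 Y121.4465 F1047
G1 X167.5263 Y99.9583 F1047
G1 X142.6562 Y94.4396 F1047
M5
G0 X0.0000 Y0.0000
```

<svg xmlns="http://www.w3.org/2000/svg" width="362.9534mm" height="203.6533mm" viewBox="0 0 362.9534 203.6533">
  <polygon points="11.3973,89.4195 115.3860,89.4195 115.3860,149.9195 11.3973,149.9195" fill="none" stroke="#ff00ff"/>
  <polygon points="198.6246,67.7851 198.0364,65.5899 196.4294,63.9829 194.2342,63.3947 192.0390,63.9829 190.4320,65.5899 189.8438,67.7851 190.4320,69.9803 192.0390,71.5873 194.2342,72.1755 196.4294,71.5873 198.0364,69.9803" fill="none" stroke="#ff00ff"/>
  <polygon points="142.6562,109.2137 121.1680,95.5301 115.6493,70.6600 129.3329,49.1718 154.2030,43.6531 175.6912,57.3367 181.2099,82.2068 167.5263,103.6950" fill="none" stroke="#ff00ff"/>
</svg>

Each laser-on run becomes one SVG element. Flip Y back into SVG space with y_svg = 203.6533 − y_machine. Every run uses S912, so all elements get stroke `#ff00ff` (cut).

Run 1: The run returns to its start, so emit a `<polygon>` with points (Y-flipped): 11.3973,89.4195 115.3860,89.4195 115.3860,149.9195 11.3973,149.9195.

Run 2: The run returns to its start, so emit a `<polygon>` with points (Y-flipped): 198.6246,67.7851 198.0364,65.5899 196.4294,63.9829 194.2342,63.3947 192.0390,63.9829 190.4320,65.5899 189.8438,67.7851 190.4320,69.9803 192.0390,71.5873 194.2342,72.1755 196.4294,71.5873 198.0364,69.9803.

Run 3: The run returns to its start, so emit a `<polygon>` with points (Y-flipped): 142.6562,109.2137 121.1680,95.5301 115.6493,70.6600 129.3329,49.1718 154.2030,43.6531 175.6912,57.3367 181.2099,82.2068 167.5263,103.6950.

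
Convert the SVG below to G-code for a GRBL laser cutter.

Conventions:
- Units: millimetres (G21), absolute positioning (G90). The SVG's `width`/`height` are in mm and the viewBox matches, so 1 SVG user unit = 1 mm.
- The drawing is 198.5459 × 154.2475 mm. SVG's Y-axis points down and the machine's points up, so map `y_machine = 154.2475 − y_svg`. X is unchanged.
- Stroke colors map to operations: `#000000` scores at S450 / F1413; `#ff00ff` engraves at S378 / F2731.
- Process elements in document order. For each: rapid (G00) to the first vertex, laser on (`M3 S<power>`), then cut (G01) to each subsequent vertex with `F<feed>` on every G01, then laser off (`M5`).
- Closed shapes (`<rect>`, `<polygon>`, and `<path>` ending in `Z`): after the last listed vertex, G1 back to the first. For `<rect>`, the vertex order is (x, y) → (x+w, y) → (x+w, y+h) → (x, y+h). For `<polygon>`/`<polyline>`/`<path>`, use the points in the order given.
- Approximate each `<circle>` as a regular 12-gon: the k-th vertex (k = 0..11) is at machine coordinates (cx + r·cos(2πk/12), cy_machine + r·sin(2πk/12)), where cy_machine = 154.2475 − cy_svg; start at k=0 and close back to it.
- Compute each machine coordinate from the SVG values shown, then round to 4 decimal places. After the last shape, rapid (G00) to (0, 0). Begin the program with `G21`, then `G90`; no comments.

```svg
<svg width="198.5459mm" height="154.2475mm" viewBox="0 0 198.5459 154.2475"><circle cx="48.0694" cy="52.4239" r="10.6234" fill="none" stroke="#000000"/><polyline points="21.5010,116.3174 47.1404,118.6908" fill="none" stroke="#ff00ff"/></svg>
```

G21
G90
G00 X58.6928 Y101.8236
M3 S450
G01 X57.2695 Y107.1353 F1413
G01 X53.3811 Y111.0237 F1413
G01 X48.0694 Y112.4470 F1413
G01 X42.7577 Y111.0237 F1413
G01 X38.8693 Y107.1353 F1413
G01 X37.4460 Y101.8236 F1413
G01 X38.8693 Y96.5119 F1413
G01 X42.7577 Y92.6235 F1413
G01 X48.0694 Y91.2002 F1413
G01 X53.3811 Y92.6235 F1413
G01 X57.2695 Y96.5119 F1413
G01 X58.6928 Y101.8236 F1413
M5
G00 X21.5010 Y37.9301
M3 S378
G01 X47.1404 Y35.5567 F2731
M5
G00 X0.0000 Y0.0000

1 u = 1 mm; y_m = 154.2475 − y.

[1] `<circle>` circle, #000000→score S450 F1413: (58.6928,101.8236) → (57.2695,107.1353) → (53.3811,111.0237) → (48.0694,112.4470) → (42.7577,111.0237) → (38.8693,107.1353) → (37.4460,101.8236) → (38.8693,96.5119) → (42.7577,92.6235) → (48.0694,91.2002) → (53.3811,92.6235) → (57.2695,96.5119) → (58.6928,101.8236) (closed)

[2] `<polyline>` line segment, #ff00ff→engrave S378 F2731: (21.5010,37.9301) → (47.1404,35.5567)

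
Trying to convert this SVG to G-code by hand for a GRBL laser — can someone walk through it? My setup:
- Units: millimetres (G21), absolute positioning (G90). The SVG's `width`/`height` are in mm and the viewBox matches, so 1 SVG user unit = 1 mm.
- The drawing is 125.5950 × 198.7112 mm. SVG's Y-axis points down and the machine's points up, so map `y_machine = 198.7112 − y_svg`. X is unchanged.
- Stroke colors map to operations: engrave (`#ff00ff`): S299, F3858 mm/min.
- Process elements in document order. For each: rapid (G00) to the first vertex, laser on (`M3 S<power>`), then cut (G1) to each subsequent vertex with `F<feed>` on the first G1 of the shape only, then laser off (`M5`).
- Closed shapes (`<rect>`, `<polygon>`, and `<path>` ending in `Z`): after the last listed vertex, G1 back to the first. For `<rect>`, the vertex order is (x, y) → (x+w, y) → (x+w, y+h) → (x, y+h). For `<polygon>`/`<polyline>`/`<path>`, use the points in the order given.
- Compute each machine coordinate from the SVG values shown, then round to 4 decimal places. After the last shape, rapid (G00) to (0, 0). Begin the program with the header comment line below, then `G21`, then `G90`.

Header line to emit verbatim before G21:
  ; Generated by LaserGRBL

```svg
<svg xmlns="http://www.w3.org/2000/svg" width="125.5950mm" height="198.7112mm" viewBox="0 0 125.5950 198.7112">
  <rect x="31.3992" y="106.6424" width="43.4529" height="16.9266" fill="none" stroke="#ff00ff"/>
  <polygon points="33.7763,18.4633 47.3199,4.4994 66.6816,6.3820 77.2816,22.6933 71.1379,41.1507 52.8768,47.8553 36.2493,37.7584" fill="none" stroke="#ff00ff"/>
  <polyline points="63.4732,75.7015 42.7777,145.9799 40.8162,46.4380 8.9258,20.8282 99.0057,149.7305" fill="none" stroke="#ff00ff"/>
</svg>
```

; Generated by LaserGRBL
G21
G90
G00 X31.3992 Y92.0688
M3 S299
G1 X74.8521 Y92.0688 F3858
G1 X74.8521 Y75.1422
G1 X31.3992 Y75.1422
G1 X31.3992 Y92.0688
M5
G00 X33.7763 Y180.2479
M3 S299
G1 X47.3199 Y194.2118 F3858
G1 X66.6816 Y192.3292
G1 X77.2816 Y176.0179
G1 X71.1379 Y157.5605
G1 X52.8768 Y150.8559
G1 X36.2493 Y160.9528
G1 X33.7763 Y180.2479
M5
G00 X63.4732 Y123.0097
M3 S299
G1 X42.7777 Y52.7313 F3858
G1 X40.8162 Y152.2732
G1 X8.9258 Y177.8830
G1 X99.0057 Y48.9807
M5
G00 X0.0000 Y0.0000

viewBox `0 0 125.5950 198.7112` with mm width/height → 1 unit = 1 mm. Flip: y_m = 198.7112 − y_svg.

**Shape 1** — `<rect>` rectangle, stroke `#ff00ff` → engrave (S299, F3858). Machine vertices: (31.3992,92.0688) → (74.8521,92.0688) → (74.8521,75.1422) → (31.3992,75.1422) → (31.3992,92.0688). Closed: final G1 returns to the first vertex.

**Shape 2** — `<polygon>` regular polygon, stroke `#ff00ff` → engrave (S299, F3858). Machine vertices: (33.7763,180.2479) → (47.3199,194.2118) → (66.6816,192.3292) → (77.2816,176.0179) → (71.1379,157.5605) → (52.8768,150.8559) → (36.2493,160.9528) → (33.7763,180.2479). Closed: final G1 returns to the first vertex.

**Shape 3** — `<polyline>` open polyline, stroke `#ff00ff` → engrave (S299, F3858). Machine vertices: (63.4732,123.0097) → (42.7777,52.7313) → (40.8162,152.2732) → (8.9258,177.8830) → (99.0057,48.9807). Open path.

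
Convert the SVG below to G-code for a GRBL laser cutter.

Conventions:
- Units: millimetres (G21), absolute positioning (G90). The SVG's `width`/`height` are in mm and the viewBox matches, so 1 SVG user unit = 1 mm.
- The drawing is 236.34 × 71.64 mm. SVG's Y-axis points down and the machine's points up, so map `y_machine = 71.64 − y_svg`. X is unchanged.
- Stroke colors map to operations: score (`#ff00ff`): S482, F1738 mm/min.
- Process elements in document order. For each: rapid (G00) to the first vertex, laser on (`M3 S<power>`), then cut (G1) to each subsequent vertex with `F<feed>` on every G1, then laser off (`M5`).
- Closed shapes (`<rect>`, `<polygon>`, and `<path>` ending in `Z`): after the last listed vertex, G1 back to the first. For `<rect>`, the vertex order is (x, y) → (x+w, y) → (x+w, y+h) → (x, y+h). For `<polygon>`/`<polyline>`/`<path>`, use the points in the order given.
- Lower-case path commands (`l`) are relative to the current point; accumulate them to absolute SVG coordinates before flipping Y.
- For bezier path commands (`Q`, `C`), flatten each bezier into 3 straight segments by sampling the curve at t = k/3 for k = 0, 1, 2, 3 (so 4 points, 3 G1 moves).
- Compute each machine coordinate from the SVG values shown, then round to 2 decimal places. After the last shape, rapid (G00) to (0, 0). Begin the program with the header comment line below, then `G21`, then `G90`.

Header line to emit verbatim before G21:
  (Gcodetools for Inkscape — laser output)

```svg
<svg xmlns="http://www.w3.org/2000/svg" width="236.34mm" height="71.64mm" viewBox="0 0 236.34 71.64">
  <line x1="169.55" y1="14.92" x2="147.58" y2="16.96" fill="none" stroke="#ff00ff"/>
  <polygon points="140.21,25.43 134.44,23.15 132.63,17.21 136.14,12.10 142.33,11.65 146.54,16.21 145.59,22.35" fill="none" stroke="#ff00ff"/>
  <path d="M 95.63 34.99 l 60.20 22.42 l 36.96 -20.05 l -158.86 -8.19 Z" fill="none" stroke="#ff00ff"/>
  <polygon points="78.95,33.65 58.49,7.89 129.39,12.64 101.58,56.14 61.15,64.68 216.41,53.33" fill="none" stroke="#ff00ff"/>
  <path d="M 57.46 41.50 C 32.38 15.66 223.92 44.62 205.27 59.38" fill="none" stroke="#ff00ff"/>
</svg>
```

1 u = 1 mm; y_m = 71.64 − y.

[1] `<line>` line segment, #ff00ff→score S482 F1738: (169.55,56.72) → (147.58,54.68)

[2] `<polygon>` regular polygon, #ff00ff→score S482 F1738: (140.21,46.21) → (134.44,48.49) → (132.63,54.43) → (136.14,59.54) → (142.33,59.99) → (146.54,55.43) → (145.59,49.29) → (140.21,46.21) (closed)

[3] `<path>` closed polygon, #ff00ff→score S482 F1738: (95.63,36.65) → (155.83,14.23) → (192.79,34.28) → (33.93,42.47) → (95.63,36.65) (closed)

[4] `<polygon>` closed polygon, #ff00ff→score S482 F1738: (78.95,37.99) → (58.49,63.75) → (129.39,59.00) → (101.58,15.50) → (61.15,6.96) → (216.41,18.31) → (78.95,37.99) (closed)

[5] `<path>` cubic bezier, #ff00ff→score S482 F1738: (57.46,30.14) → (88.78,40.27) → (169.66,29.20) → (205.27,12.26)

(Gcodetools for Inkscape — laser output)
G21
G90
G00 X169.55 Y56.72
M3 S482
G1 X147.58 Y54.68 F1738
M5
G00 X140.21 Y46.21
M3 S482
G1 X134.44 Y48.49 F1738
G1 X132.63 Y54.43 F1738
G1 X136.14 Y59.54 F1738
G1 X142.33 Y59.99 F1738
G1 X146.54 Y55.43 F1738
G1 X145.59 Y49.29 F1738
G1 X140.21 Y46.21 F1738
M5
G00 X95.63 Y36.65
M3 S482
G1 X155.83 Y14.23 F1738
G1 X192.79 Y34.28 F1738
G1 X33.93 Y42.47 F1738
G1 X95.63 Y36.65 F1738
M5
G00 X78.95 Y37.99
M3 S482
G1 X58.49 Y63.75 F1738
G1 X129.39 Y59.00 F1738
G1 X101.58 Y15.50 F1738
G1 X61.15 Y6.96 F1738
G1 X216.41 Y18.31 F1738
G1 X78.95 Y37.99 F1738
M5
G00 X57.46 Y30.14
M3 S482
G1 X88.78 Y40.27 F1738
G1 X169.66 Y29.20 F1738
G1 X205.27 Y12.26 F1738
M5
G00 X0.00 Y0.00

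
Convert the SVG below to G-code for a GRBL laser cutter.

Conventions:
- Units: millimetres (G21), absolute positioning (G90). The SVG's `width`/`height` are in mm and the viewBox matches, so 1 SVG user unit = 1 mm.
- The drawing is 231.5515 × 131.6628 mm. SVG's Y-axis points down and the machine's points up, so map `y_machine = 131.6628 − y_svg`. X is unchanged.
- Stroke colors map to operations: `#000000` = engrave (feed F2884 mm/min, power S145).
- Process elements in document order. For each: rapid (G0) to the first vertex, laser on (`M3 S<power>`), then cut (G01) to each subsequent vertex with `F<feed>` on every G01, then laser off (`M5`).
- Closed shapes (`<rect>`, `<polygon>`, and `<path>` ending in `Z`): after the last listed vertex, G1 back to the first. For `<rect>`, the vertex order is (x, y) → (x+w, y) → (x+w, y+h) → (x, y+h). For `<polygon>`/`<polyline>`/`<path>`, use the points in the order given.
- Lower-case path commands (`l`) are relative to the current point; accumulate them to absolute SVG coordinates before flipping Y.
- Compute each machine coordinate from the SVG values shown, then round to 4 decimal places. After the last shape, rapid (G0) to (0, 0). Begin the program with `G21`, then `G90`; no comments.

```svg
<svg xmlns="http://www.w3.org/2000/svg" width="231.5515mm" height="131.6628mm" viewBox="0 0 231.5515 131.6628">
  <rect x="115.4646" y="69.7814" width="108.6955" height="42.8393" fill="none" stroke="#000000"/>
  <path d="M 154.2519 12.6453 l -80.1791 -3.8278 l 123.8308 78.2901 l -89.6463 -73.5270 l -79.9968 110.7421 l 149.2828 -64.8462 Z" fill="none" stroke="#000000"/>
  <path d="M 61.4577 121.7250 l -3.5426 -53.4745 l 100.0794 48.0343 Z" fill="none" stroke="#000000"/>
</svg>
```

Since the viewBox matches the mm dimensions, user units are millimetres directly. The only transform is the Y-flip y_m = 131.6628 − y_svg.

Shape 1 is a rectangle drawn with `<rect>`. Its stroke #000000 means engrave at S145, F2884. After flipping Y the toolpath is (115.4646,61.8814) → (224.1601,61.8814) → (224.1601,19.0421) → (115.4646,19.0421) → (115.4646,61.8814), returning to the start.

Shape 2 is a closed polygon drawn with `<path>`. Its stroke #000000 means engrave at S145, F2884. After flipping Y the toolpath is (154.2519,119.0175) → (74.0728,122.8453) → (197.9036,44.5552) → (108.2573,118.0822) → (28.2605,7.3401) → (177.5433,72.1863) → (154.2519,119.0175), returning to the start.

Shape 3 is a closed polygon drawn with `<path>`. Its stroke #000000 means engrave at S145, F2884. After flipping Y the toolpath is (61.4577,9.9378) → (57.9151,63.4123) → (157.9945,15.3780) → (61.4577,9.9378), returning to the start.

G21
G90
G0 X115.4646 Y61.8814
M3 S145
G01 X224.1601 Y61.8814 F2884
G01 X224.1601 Y19.0421 F2884
G01 X115.4646 Y19.0421 F2884
G01 X115.4646 Y61.8814 F2884
M5
G0 X154.2519 Y119.0175
M3 S145
G01 X74.0728 Y122.8453 F2884
G01 X197.9036 Y44.5552 F2884
G01 X108.2573 Y118.0822 F2884
G01 X28.2605 Y7.3401 F2884
G01 X177.5433 Y72.1863 F2884
G01 X154.2519 Y119.0175 F2884
M5
G0 X61.4577 Y9.9378
M3 S145
G01 X57.9151 Y63.4123 F2884
G01 X157.9945 Y15.3780 F2884
G01 X61.4577 Y9.9378 F2884
M5
G0 X0.0000 Y0.0000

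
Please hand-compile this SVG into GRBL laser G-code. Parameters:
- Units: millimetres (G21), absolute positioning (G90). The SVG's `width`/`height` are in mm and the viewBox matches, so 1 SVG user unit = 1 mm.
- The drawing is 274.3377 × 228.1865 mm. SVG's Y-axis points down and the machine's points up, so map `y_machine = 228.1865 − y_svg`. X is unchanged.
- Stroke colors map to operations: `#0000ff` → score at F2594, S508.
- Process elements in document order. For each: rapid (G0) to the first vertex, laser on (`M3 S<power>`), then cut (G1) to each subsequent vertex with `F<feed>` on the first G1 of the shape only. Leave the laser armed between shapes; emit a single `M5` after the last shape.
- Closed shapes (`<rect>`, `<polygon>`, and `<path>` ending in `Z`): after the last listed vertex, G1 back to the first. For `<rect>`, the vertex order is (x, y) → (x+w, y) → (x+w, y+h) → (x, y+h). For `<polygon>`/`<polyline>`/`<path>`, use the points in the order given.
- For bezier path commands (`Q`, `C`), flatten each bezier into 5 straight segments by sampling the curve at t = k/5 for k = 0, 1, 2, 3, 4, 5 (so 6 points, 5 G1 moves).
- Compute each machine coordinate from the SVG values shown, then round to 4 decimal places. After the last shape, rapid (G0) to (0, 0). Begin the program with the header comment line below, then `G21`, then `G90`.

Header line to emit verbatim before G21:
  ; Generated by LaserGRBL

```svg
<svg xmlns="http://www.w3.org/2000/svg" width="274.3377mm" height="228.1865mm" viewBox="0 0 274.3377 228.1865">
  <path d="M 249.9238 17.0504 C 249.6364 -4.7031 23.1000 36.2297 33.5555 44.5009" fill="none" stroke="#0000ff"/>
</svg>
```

Since the viewBox matches the mm dimensions, user units are millimetres directly. The only transform is the Y-flip y_m = 228.1865 − y_svg.

Shape 1 is a cubic bezier drawn with `<path>`. Its stroke #0000ff means score at S508, F2594. After flipping Y the toolpath is (249.9238,211.1361) → (226.3074,217.4286) → (170.6268,213.2531) → (105.1176,203.1863) → (52.0153,191.8049) → (33.5555,183.6856).

; Generated by LaserGRBL
G21
G90
G0 X249.9238 Y211.1361
M3 S508
G1 X226.3074 Y217.4286 F2594
G1 X170.6268 Y213.2531
G1 X105.1176 Y203.1863
G1 X52.0153 Y191.8049
G1 X33.5555 Y183.6856
M5
G0 X0.0000 Y0.0000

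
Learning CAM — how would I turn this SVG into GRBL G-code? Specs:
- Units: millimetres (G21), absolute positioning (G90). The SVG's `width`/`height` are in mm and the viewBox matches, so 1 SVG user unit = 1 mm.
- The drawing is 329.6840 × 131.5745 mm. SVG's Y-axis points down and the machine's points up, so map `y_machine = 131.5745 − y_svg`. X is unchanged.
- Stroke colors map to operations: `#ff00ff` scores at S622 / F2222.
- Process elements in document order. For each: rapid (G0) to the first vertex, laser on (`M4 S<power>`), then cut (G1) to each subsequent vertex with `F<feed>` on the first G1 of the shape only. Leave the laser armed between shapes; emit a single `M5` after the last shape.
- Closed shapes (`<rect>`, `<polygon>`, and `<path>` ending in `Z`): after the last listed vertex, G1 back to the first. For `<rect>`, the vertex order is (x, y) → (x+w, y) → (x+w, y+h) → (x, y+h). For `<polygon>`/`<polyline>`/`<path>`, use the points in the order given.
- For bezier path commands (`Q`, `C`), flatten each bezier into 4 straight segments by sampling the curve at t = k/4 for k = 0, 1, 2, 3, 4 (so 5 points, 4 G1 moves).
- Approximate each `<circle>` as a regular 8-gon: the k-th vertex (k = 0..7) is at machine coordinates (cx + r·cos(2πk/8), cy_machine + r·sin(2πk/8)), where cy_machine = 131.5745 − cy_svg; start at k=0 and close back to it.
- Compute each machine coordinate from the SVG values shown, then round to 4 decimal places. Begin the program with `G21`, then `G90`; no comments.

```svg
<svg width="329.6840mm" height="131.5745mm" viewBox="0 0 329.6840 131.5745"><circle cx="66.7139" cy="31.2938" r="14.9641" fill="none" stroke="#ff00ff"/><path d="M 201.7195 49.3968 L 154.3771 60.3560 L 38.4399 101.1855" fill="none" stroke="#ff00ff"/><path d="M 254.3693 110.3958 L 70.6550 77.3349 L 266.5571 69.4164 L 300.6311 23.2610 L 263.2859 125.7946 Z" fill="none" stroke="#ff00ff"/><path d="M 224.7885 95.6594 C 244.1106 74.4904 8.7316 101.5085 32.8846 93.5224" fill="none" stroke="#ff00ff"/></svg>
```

G21
G90
G0 X81.6780 Y100.2807
M4 S622
G1 X77.2951 Y110.8619 F2222
G1 X66.7139 Y115.2448
G1 X56.1327 Y110.8619
G1 X51.7498 Y100.2807
G1 X56.1327 Y89.6995
G1 X66.7139 Y85.3166
G1 X77.2951 Y89.6995
G1 X81.6780 Y100.2807
G0 X201.7195 Y82.1777
M4 S622
G1 X154.3771 Y71.2185 F2222
G1 X38.4399 Y30.3890
G0 X254.3693 Y21.1787
M4 S622
G1 X70.6550 Y54.2396 F2222
G1 X266.5571 Y62.1581
G1 X300.6311 Y108.3135
G1 X263.2859 Y5.7799
G1 X254.3693 Y21.1787
G0 X224.7885 Y35.9151
M4 S622
G1 X199.5585 Y44.0566 F2222
G1 X127.0250 Y41.9272
G1 X55.3972 Y37.3259
G1 X32.8846 Y38.0521
M5

1 u = 1 mm; y_m = 131.5745 − y.

[1] `<circle>` circle, #ff00ff→score S622 F2222: (81.6780,100.2807) → (77.2951,110.8619) → (66.7139,115.2448) → (56.1327,110.8619) → (51.7498,100.2807) → (56.1327,89.6995) → (66.7139,85.3166) → (77.2951,89.6995) → (81.6780,100.2807) (closed)

[2] `<path>` open polyline, #ff00ff→score S622 F2222: (201.7195,82.1777) → (154.3771,71.2185) → (38.4399,30.3890)

[3] `<path>` closed polygon, #ff00ff→score S622 F2222: (254.3693,21.1787) → (70.6550,54.2396) → (266.5571,62.1581) → (300.6311,108.3135) → (263.2859,5.7799) → (254.3693,21.1787) (closed)

[4] `<path>` cubic bezier, #ff00ff→score S622 F2222: (224.7885,35.9151) → (199.5585,44.0566) → (127.0250,41.9272) → (55.3972,37.3259) → (32.8846,38.0521)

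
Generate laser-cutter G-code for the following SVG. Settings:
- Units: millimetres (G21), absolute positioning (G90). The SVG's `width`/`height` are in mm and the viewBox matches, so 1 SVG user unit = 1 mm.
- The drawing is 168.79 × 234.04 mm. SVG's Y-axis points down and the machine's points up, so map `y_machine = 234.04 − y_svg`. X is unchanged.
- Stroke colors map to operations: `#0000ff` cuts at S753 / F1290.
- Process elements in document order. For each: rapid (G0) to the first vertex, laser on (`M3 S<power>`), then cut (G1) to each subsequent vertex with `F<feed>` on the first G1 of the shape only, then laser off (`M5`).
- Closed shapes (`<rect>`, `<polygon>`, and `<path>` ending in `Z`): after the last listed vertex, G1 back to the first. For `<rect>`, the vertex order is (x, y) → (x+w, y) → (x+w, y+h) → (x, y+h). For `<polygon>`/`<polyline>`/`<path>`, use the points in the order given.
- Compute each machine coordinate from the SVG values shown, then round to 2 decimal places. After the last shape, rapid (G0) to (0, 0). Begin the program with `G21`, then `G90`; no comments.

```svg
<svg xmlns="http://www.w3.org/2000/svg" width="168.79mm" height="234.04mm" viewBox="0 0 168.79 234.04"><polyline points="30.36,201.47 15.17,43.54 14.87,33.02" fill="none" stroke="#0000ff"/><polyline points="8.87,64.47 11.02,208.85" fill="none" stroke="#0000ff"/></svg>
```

viewBox `0 0 168.79 234.04` with mm width/height → 1 unit = 1 mm. Flip: y_m = 234.04 − y_svg.

**Shape 1** — `<polyline>` open polyline, stroke `#0000ff` → cut (S753, F1290). Machine vertices: (30.36,32.57) → (15.17,190.50) → (14.87,201.02). Open path.

**Shape 2** — `<polyline>` line segment, stroke `#0000ff` → cut (S753, F1290). Machine vertices: (8.87,169.57) → (11.02,25.19). Open path.

G21
G90
G0 X30.36 Y32.57
M3 S753
G1 X15.17 Y190.50 F1290
G1 X14.87 Y201.02
M5
G0 X8.87 Y169.57
M3 S753
G1 X11.02 Y25.19 F1290
M5
G0 X0.00 Y0.00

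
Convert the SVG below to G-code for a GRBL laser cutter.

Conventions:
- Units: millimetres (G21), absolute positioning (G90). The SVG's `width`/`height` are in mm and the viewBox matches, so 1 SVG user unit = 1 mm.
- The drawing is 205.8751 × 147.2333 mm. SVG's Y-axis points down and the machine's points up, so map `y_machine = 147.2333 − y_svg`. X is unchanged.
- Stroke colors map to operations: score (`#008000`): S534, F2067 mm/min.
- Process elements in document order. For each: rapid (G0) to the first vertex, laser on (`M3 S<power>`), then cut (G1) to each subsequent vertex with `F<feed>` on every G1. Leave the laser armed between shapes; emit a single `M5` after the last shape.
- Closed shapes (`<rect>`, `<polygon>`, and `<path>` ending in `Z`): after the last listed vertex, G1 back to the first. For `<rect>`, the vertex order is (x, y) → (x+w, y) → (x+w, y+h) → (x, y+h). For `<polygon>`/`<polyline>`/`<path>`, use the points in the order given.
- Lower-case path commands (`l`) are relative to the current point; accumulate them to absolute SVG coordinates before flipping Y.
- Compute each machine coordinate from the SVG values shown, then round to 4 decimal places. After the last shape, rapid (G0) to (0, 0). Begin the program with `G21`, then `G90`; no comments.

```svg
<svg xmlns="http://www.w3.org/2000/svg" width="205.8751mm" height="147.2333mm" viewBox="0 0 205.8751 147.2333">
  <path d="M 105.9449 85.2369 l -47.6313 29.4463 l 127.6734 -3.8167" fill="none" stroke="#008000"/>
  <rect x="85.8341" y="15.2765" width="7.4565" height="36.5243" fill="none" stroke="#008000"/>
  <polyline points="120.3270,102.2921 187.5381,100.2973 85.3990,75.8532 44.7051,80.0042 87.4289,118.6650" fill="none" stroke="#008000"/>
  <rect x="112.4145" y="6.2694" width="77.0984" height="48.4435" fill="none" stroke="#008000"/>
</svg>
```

G21
G90
G0 X105.9449 Y61.9964
M3 S534
G1 X58.3136 Y32.5501 F2067
G1 X185.9870 Y36.3668 F2067
G0 X85.8341 Y131.9568
M3 S534
G1 X93.2906 Y131.9568 F2067
G1 X93.2906 Y95.4325 F2067
G1 X85.8341 Y95.4325 F2067
G1 X85.8341 Y131.9568 F2067
G0 X120.3270 Y44.9412
M3 S534
G1 X187.5381 Y46.9360 F2067
G1 X85.3990 Y71.3801 F2067
G1 X44.7051 Y67.2291 F2067
G1 X87.4289 Y28.5683 F2067
G0 X112.4145 Y140.9639
M3 S534
G1 X189.5129 Y140.9639 F2067
G1 X189.5129 Y92.5204 F2067
G1 X112.4145 Y92.5204 F2067
G1 X112.4145 Y140.9639 F2067
M5
G0 X0.0000 Y0.0000

viewBox `0 0 205.8751 147.2333` with mm width/height → 1 unit = 1 mm. Flip: y_m = 147.2333 − y_svg.

**Shape 1** — `<path>` open polyline, stroke `#008000` → score (S534, F2067). Machine vertices: (105.9449,61.9964) → (58.3136,32.5501) → (185.9870,36.3668). Open path.

**Shape 2** — `<rect>` rectangle, stroke `#008000` → score (S534, F2067). Machine vertices: (85.8341,131.9568) → (93.2906,131.9568) → (93.2906,95.4325) → (85.8341,95.4325) → (85.8341,131.9568). Closed: final G1 returns to the first vertex.

**Shape 3** — `<polyline>` open polyline, stroke `#008000` → score (S534, F2067). Machine vertices: (120.3270,44.9412) → (187.5381,46.9360) → (85.3990,71.3801) → (44.7051,67.2291) → (87.4289,28.5683). Open path.

**Shape 4** — `<rect>` rectangle, stroke `#008000` → score (S534, F2067). Machine vertices: (112.4145,140.9639) → (189.5129,140.9639) → (189.5129,92.5204) → (112.4145,92.5204) → (112.4145,140.9639). Closed: final G1 returns to the first vertex.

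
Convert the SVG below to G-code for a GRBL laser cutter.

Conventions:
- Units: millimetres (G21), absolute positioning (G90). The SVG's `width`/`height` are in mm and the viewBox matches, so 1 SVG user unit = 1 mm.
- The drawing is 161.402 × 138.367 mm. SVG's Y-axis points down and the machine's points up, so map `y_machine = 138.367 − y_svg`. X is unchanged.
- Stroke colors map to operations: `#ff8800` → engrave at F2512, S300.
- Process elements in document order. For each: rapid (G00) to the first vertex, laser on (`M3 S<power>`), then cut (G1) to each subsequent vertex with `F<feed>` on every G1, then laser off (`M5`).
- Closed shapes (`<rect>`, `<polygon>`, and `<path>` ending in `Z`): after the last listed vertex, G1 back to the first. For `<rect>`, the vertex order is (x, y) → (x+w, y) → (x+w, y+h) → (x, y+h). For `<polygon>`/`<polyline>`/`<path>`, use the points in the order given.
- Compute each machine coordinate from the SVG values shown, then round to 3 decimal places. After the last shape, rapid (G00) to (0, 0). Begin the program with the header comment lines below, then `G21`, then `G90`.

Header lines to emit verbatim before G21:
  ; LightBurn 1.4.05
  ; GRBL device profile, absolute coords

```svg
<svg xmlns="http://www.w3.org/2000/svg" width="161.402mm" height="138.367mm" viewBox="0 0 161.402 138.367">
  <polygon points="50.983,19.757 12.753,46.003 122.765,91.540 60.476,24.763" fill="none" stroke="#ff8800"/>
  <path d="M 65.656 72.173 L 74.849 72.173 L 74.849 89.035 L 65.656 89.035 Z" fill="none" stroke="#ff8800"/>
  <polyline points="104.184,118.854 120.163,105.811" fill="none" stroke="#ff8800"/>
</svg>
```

; LightBurn 1.4.05
; GRBL device profile, absolute coords
G21
G90
G00 X50.983 Y118.610
M3 S300
G1 X12.753 Y92.364 F2512
G1 X122.765 Y46.827 F2512
G1 X60.476 Y113.604 F2512
G1 X50.983 Y118.610 F2512
M5
G00 X65.656 Y66.194
M3 S300
G1 X74.849 Y66.194 F2512
G1 X74.849 Y49.332 F2512
G1 X65.656 Y49.332 F2512
G1 X65.656 Y66.194 F2512
M5
G00 X104.184 Y19.513
M3 S300
G1 X120.163 Y32.556 F2512
M5
G00 X0.000 Y0.000

1 u = 1 mm; y_m = 138.367 − y.

[1] `<polygon>` closed polygon, #ff8800→engrave S300 F2512: (50.983,118.610) → (12.753,92.364) → (122.765,46.827) → (60.476,113.604) → (50.983,118.610) (closed)

[2] `<path>` rectangle, #ff8800→engrave S300 F2512: (65.656,66.194) → (74.849,66.194) → (74.849,49.332) → (65.656,49.332) → (65.656,66.194) (closed)

[3] `<polyline>` line segment, #ff8800→engrave S300 F2512: (104.184,19.513) → (120.163,32.556)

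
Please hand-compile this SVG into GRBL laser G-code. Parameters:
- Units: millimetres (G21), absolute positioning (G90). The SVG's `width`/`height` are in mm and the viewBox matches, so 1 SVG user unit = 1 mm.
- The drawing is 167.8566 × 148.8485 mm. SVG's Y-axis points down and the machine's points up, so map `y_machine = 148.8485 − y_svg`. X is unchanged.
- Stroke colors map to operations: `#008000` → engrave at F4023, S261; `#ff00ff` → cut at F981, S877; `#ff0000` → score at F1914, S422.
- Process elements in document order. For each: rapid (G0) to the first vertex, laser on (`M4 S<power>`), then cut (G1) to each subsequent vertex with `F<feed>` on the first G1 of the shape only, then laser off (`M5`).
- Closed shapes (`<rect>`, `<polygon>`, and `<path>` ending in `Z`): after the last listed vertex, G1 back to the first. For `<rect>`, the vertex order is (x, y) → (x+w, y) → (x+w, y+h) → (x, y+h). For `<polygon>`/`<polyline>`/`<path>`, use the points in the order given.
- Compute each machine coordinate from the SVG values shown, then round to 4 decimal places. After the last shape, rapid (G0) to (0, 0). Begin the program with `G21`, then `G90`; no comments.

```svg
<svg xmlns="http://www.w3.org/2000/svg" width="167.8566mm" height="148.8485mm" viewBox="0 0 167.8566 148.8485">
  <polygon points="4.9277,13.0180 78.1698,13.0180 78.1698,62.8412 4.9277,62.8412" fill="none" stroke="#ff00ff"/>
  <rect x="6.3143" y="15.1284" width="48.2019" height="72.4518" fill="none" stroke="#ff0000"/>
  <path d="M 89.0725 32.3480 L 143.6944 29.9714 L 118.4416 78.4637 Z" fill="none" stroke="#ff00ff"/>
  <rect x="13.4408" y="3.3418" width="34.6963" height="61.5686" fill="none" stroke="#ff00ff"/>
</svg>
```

G21
G90
G0 X4.9277 Y135.8305
M4 S877
G1 X78.1698 Y135.8305 F981
G1 X78.1698 Y86.0073
G1 X4.9277 Y86.0073
G1 X4.9277 Y135.8305
M5
G0 X6.3143 Y133.7201
M4 S422
G1 X54.5162 Y133.7201 F1914
G1 X54.5162 Y61.2683
G1 X6.3143 Y61.2683
G1 X6.3143 Y133.7201
M5
G0 X89.0725 Y116.5005
M4 S877
G1 X143.6944 Y118.8771 F981
G1 X118.4416 Y70.3848
G1 X89.0725 Y116.5005
M5
G0 X13.4408 Y145.5067
M4 S877
G1 X48.1371 Y145.5067 F981
G1 X48.1371 Y83.9381
G1 X13.4408 Y83.9381
G1 X13.4408 Y145.5067
M5
G0 X0.0000 Y0.0000

1 u = 1 mm; y_m = 148.8485 − y.

[1] `<polygon>` rectangle, #ff00ff→cut S877 F981: (4.9277,135.8305) → (78.1698,135.8305) → (78.1698,86.0073) → (4.9277,86.0073) → (4.9277,135.8305) (closed)

[2] `<rect>` rectangle, #ff0000→score S422 F1914: (6.3143,133.7201) → (54.5162,133.7201) → (54.5162,61.2683) → (6.3143,61.2683) → (6.3143,133.7201) (closed)

[3] `<path>` regular polygon, #ff00ff→cut S877 F981: (89.0725,116.5005) → (143.6944,118.8771) → (118.4416,70.3848) → (89.0725,116.5005) (closed)

[4] `<rect>` rectangle, #ff00ff→cut S877 F981: (13.4408,145.5067) → (48.1371,145.5067) → (48.1371,83.9381) → (13.4408,83.9381) → (13.4408,145.5067) (closed)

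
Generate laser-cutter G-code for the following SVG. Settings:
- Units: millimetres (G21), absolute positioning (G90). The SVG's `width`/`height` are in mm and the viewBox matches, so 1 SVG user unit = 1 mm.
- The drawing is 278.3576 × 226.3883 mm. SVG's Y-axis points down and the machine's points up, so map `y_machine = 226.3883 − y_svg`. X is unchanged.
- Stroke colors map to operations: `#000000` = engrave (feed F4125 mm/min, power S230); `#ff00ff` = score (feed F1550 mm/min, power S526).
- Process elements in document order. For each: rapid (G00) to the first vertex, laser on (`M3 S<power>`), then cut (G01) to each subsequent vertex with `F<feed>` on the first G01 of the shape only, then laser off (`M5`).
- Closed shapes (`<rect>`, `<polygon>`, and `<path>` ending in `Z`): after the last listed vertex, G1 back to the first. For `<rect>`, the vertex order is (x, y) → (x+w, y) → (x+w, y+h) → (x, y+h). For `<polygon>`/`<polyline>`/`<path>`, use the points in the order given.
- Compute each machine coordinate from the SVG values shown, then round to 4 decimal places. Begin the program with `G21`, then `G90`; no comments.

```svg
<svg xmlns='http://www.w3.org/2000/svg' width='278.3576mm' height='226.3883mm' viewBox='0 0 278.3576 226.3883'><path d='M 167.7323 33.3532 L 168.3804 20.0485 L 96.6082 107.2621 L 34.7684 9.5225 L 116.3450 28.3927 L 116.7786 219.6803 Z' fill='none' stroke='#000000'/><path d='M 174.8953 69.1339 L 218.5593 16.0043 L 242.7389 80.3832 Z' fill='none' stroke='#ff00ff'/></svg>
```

1 u = 1 mm; y_m = 226.3883 − y.

[1] `<path>` closed polygon, #000000→engrave S230 F4125: (167.7323,193.0351) → (168.3804,206.3398) → (96.6082,119.1262) → (34.7684,216.8658) → (116.3450,197.9956) → (116.7786,6.7080) → (167.7323,193.0351) (closed)

[2] `<path>` regular polygon, #ff00ff→score S526 F1550: (174.8953,157.2544) → (218.5593,210.3840) → (242.7389,146.0051) → (174.8953,157.2544) (closed)

G21
G90
G00 X167.7323 Y193.0351
M3 S230
G01 X168.3804 Y206.3398 F4125
G01 X96.6082 Y119.1262
G01 X34.7684 Y216.8658
G01 X116.3450 Y197.9956
G01 X116.7786 Y6.7080
G01 X167.7323 Y193.0351
M5
G00 X174.8953 Y157.2544
M3 S526
G01 X218.5593 Y210.3840 F1550
G01 X242.7389 Y146.0051
G01 X174.8953 Y157.2544
M5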